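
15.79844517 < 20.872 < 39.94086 True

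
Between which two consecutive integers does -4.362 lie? -5 and -4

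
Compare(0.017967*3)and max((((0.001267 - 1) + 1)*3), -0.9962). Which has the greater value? (0.017967*3)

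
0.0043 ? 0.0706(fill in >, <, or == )<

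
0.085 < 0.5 True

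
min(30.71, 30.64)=30.64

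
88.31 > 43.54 True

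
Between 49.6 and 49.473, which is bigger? 49.6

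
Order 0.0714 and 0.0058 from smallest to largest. 0.0058, 0.0714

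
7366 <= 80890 True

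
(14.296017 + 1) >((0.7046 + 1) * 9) False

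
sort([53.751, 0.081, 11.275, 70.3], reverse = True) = [70.3, 53.751, 11.275, 0.081]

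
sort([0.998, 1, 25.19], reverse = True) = [25.19, 1, 0.998]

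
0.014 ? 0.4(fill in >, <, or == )<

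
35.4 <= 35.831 True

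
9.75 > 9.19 True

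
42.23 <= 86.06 True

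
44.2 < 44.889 True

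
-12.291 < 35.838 True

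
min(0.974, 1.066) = 0.974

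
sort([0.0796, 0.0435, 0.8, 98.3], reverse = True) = [98.3, 0.8, 0.0796, 0.0435]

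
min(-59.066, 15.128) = -59.066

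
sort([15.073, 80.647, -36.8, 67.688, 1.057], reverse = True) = [80.647, 67.688, 15.073, 1.057, -36.8]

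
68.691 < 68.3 False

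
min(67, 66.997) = 66.997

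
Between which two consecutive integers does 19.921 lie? 19 and 20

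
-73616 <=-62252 True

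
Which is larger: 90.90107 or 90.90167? 90.90167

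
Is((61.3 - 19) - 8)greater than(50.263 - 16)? Yes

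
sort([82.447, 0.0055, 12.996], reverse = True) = [82.447, 12.996, 0.0055]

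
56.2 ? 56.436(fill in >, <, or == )<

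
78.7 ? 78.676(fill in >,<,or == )>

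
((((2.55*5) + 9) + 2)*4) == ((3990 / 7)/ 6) True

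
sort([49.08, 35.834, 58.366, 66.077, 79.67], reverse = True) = [79.67, 66.077, 58.366, 49.08, 35.834]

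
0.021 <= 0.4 True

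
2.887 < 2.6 False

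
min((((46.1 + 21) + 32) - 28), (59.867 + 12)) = 71.1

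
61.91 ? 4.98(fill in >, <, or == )>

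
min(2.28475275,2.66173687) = 2.28475275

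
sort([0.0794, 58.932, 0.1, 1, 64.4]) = [0.0794, 0.1, 1, 58.932, 64.4]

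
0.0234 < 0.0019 False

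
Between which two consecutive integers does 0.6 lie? 0 and 1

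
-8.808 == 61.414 False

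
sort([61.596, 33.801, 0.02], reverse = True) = [61.596, 33.801, 0.02]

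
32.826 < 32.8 False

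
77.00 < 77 False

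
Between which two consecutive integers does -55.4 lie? -56 and -55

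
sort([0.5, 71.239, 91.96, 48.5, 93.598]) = [0.5, 48.5, 71.239, 91.96, 93.598]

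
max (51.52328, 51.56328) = 51.56328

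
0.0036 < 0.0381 True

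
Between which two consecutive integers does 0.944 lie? 0 and 1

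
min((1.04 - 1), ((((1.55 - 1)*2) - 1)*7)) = 0.04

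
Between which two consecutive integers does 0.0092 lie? 0 and 1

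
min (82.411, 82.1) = 82.1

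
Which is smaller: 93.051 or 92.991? 92.991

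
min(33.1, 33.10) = 33.1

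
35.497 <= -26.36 False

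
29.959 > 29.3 True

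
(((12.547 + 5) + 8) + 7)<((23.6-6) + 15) True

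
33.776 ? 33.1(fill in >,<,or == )>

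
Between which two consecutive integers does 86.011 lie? 86 and 87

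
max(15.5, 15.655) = 15.655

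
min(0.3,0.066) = 0.066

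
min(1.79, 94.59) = 1.79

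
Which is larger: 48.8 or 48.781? 48.8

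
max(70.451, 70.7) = 70.7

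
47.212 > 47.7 False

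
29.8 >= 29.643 True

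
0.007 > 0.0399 False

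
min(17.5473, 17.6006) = 17.5473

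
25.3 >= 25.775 False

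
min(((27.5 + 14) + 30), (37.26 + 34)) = 71.26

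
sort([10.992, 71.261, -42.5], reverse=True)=[71.261, 10.992, -42.5]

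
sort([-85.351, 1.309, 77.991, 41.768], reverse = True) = [77.991, 41.768, 1.309, -85.351]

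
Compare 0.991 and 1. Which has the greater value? 1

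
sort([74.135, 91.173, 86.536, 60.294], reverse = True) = [91.173, 86.536, 74.135, 60.294]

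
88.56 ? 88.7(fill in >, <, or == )<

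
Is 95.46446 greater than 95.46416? Yes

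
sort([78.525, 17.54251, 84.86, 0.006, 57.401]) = [0.006, 17.54251, 57.401, 78.525, 84.86]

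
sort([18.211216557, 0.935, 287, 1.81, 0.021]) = [0.021, 0.935, 1.81, 18.211216557, 287]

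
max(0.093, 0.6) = 0.6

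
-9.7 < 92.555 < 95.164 True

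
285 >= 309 False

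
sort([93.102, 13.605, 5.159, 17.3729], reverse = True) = [93.102, 17.3729, 13.605, 5.159]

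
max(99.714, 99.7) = 99.714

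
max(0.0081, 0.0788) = 0.0788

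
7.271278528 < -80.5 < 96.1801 False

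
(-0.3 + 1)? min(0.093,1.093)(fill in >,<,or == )>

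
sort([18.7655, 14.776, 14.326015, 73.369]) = [14.326015, 14.776, 18.7655, 73.369]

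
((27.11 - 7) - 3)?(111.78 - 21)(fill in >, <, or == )<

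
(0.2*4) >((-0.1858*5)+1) True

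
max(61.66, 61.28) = 61.66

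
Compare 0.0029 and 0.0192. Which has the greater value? 0.0192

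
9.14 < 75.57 True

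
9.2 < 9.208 True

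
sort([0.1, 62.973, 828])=[0.1, 62.973, 828]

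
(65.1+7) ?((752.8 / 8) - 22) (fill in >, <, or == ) ==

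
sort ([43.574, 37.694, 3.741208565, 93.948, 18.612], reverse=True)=[93.948, 43.574, 37.694, 18.612, 3.741208565]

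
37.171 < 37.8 True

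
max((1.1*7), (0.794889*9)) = 7.7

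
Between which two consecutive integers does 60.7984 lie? 60 and 61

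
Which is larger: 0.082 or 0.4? 0.4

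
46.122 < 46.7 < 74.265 True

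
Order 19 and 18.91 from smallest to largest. 18.91, 19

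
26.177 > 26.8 False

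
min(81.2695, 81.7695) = 81.2695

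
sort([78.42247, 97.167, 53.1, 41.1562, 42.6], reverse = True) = [97.167, 78.42247, 53.1, 42.6, 41.1562]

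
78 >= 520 False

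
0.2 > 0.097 True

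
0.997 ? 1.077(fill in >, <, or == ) <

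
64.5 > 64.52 False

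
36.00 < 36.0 False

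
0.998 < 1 True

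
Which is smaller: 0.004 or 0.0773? 0.004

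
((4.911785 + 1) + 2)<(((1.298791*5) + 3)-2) False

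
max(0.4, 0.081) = 0.4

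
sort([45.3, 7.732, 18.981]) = [7.732, 18.981, 45.3]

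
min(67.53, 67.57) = 67.53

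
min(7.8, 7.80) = 7.8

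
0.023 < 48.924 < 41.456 False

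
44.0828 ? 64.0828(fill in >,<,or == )<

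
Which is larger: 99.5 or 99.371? 99.5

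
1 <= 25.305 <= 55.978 True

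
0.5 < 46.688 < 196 True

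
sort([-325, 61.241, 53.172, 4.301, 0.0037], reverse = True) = [61.241, 53.172, 4.301, 0.0037, -325]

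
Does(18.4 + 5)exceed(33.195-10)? Yes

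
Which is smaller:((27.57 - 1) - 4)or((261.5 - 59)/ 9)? ((261.5 - 59)/ 9)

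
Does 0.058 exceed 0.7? No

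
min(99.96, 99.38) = 99.38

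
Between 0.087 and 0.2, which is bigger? 0.2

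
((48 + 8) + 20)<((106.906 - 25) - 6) False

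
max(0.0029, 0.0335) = 0.0335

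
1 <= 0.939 False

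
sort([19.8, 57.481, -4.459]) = [-4.459, 19.8, 57.481]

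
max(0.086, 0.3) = 0.3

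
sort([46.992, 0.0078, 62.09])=[0.0078, 46.992, 62.09]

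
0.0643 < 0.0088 False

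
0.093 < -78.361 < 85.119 False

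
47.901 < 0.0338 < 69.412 False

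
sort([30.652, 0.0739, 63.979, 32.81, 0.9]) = [0.0739, 0.9, 30.652, 32.81, 63.979]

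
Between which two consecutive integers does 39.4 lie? 39 and 40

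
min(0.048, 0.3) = 0.048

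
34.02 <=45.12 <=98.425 True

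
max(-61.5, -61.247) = -61.247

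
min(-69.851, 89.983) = -69.851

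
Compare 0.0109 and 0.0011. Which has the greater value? 0.0109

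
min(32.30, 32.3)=32.30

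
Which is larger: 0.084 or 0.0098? 0.084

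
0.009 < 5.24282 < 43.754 True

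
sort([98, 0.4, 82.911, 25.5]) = [0.4, 25.5, 82.911, 98]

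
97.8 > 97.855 False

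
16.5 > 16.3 True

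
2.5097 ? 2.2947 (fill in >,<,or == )>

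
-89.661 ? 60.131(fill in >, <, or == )<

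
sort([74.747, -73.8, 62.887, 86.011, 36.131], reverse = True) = [86.011, 74.747, 62.887, 36.131, -73.8]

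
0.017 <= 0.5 True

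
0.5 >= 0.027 True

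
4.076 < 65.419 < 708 True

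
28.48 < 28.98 True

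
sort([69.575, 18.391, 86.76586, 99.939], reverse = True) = [99.939, 86.76586, 69.575, 18.391]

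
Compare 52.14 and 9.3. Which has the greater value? 52.14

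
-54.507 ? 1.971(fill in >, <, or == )<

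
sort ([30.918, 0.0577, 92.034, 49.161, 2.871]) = [0.0577, 2.871, 30.918, 49.161, 92.034]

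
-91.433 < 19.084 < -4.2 False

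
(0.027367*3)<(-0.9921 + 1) False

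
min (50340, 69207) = 50340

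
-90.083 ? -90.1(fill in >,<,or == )>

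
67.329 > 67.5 False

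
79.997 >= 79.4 True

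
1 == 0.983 False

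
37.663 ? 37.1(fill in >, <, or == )>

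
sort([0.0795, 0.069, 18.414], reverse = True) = [18.414, 0.0795, 0.069]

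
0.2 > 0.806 False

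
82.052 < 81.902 False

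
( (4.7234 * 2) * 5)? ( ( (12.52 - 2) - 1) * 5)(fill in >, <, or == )<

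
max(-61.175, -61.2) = -61.175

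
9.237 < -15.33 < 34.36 False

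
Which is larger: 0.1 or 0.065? 0.1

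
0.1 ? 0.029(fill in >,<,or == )>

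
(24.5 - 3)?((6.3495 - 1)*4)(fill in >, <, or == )>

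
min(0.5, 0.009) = 0.009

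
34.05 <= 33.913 False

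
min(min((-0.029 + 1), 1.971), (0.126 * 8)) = 0.971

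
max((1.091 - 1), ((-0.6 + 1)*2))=0.8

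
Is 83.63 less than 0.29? No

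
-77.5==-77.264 False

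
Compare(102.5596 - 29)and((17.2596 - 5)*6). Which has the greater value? (102.5596 - 29)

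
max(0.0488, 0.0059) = 0.0488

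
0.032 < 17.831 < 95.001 True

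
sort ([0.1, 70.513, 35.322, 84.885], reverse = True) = [84.885, 70.513, 35.322, 0.1]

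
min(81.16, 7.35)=7.35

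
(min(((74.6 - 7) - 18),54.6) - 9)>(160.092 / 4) True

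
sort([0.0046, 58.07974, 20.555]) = [0.0046, 20.555, 58.07974]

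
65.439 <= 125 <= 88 False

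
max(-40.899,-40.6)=-40.6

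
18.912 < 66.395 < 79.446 True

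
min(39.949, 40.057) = 39.949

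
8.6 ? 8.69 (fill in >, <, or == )<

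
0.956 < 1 True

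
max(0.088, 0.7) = 0.7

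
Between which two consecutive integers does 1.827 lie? 1 and 2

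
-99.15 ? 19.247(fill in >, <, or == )<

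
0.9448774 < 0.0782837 False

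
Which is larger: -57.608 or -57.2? -57.2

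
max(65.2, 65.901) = 65.901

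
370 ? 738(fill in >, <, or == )<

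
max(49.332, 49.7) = 49.7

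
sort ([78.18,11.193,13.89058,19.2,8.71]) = [8.71,11.193,13.89058,19.2,78.18]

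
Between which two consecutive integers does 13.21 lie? 13 and 14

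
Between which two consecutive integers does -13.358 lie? -14 and -13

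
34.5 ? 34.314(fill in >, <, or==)>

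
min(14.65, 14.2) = 14.2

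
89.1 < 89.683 True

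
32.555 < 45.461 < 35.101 False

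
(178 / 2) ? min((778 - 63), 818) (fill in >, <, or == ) <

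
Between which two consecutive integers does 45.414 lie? 45 and 46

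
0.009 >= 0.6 False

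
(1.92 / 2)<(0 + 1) True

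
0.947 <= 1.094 True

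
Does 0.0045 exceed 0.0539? No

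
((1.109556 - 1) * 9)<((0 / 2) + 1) True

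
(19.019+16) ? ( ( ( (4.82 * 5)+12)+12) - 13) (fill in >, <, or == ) <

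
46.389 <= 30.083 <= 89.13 False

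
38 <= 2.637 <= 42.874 False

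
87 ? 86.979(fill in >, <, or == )>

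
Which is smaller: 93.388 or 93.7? 93.388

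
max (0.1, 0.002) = 0.1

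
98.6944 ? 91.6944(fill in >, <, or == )>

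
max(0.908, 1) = 1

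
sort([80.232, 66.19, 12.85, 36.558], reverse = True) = [80.232, 66.19, 36.558, 12.85]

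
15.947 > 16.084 False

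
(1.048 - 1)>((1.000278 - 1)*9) True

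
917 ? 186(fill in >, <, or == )>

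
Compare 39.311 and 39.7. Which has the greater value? 39.7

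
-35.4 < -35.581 False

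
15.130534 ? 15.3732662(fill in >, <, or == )<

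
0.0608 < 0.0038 False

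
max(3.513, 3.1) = 3.513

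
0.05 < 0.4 True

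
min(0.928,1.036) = 0.928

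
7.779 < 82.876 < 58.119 False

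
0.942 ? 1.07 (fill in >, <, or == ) <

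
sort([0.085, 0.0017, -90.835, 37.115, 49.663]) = [-90.835, 0.0017, 0.085, 37.115, 49.663]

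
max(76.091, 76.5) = 76.5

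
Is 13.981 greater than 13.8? Yes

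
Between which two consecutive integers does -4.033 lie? -5 and -4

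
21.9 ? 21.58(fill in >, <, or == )>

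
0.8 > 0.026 True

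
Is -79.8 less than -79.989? No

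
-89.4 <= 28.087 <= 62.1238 True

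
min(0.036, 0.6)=0.036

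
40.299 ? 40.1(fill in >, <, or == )>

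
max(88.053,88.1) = 88.1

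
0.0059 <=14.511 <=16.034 True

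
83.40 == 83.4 True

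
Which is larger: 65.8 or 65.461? 65.8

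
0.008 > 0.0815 False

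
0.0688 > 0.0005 True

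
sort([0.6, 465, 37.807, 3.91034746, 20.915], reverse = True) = [465, 37.807, 20.915, 3.91034746, 0.6]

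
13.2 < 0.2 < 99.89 False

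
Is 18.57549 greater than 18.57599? No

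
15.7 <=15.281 False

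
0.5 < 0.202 False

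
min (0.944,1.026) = 0.944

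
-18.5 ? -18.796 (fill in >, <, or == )>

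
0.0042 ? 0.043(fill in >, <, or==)<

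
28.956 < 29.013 True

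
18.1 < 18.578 True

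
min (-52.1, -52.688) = -52.688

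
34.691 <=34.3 False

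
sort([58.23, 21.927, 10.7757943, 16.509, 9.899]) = [9.899, 10.7757943, 16.509, 21.927, 58.23]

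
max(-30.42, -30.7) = -30.42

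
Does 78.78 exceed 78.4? Yes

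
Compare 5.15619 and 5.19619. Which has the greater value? 5.19619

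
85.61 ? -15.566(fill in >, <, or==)>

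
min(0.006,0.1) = 0.006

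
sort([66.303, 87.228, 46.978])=[46.978, 66.303, 87.228]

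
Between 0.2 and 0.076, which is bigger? 0.2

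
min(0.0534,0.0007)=0.0007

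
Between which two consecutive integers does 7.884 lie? 7 and 8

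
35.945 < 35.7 False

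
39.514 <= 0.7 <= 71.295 False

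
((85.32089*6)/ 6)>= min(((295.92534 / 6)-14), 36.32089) True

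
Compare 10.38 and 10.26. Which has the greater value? 10.38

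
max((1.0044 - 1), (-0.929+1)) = 0.071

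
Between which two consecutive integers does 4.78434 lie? 4 and 5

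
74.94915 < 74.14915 False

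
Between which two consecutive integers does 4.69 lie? 4 and 5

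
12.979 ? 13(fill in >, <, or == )<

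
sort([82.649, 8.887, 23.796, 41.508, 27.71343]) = [8.887, 23.796, 27.71343, 41.508, 82.649]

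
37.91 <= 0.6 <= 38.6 False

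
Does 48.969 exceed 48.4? Yes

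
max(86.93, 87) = 87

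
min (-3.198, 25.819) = -3.198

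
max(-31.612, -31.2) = -31.2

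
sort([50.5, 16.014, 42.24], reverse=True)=[50.5, 42.24, 16.014]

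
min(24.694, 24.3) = 24.3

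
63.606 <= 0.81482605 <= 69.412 False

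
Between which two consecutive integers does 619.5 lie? 619 and 620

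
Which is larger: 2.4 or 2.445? 2.445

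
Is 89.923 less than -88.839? No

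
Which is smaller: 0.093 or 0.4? 0.093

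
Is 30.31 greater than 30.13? Yes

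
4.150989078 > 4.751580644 False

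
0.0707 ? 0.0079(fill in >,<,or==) >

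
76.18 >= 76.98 False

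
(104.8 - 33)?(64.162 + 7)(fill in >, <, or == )>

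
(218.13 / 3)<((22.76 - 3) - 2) False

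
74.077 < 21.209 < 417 False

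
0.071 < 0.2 True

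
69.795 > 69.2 True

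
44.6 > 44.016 True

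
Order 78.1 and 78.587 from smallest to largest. 78.1, 78.587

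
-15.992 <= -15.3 True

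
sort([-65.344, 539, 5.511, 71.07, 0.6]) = [-65.344, 0.6, 5.511, 71.07, 539]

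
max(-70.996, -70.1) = -70.1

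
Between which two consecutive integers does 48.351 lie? 48 and 49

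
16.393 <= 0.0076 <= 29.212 False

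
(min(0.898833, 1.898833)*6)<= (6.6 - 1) True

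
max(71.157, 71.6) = 71.6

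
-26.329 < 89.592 True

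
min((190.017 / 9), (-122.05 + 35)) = -87.05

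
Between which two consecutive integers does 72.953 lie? 72 and 73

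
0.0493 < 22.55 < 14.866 False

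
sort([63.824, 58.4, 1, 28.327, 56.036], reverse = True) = [63.824, 58.4, 56.036, 28.327, 1]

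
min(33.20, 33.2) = 33.20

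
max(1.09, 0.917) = 1.09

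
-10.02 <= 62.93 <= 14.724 False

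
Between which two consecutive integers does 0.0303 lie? 0 and 1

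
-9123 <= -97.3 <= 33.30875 True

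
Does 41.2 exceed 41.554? No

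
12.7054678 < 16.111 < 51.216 True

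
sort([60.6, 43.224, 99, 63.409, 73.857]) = [43.224, 60.6, 63.409, 73.857, 99]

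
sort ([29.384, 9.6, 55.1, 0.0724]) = [0.0724, 9.6, 29.384, 55.1]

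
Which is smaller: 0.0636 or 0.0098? 0.0098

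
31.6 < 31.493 False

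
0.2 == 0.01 False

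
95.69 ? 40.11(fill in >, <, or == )>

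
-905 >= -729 False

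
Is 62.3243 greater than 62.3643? No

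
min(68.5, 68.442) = 68.442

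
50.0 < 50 False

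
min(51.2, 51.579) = 51.2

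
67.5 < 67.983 True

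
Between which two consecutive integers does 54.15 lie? 54 and 55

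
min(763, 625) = 625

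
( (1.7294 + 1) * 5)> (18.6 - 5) True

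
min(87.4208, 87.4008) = 87.4008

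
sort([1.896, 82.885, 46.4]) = [1.896, 46.4, 82.885]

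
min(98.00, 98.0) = 98.00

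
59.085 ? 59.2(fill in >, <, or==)<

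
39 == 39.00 True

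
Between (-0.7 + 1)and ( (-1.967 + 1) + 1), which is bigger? (-0.7 + 1)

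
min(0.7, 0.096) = 0.096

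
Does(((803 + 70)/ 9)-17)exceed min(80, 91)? No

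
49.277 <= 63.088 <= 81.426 True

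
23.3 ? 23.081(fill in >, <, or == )>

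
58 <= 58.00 True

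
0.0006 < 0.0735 True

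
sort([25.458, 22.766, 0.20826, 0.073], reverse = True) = [25.458, 22.766, 0.20826, 0.073]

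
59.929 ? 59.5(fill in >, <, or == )>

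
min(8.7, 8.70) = 8.7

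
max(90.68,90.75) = 90.75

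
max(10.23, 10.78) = 10.78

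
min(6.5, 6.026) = 6.026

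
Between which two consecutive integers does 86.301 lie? 86 and 87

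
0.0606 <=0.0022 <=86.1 False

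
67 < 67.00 False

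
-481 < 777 True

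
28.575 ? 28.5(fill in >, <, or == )>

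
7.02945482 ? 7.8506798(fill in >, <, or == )<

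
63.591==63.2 False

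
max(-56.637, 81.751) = 81.751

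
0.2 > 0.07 True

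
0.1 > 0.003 True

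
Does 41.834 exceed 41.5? Yes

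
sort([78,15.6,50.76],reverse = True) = [78,50.76,15.6]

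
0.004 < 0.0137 True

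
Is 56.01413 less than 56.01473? Yes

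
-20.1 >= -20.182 True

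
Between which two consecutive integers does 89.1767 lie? 89 and 90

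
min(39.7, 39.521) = 39.521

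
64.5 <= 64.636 True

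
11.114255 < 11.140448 True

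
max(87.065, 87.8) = 87.8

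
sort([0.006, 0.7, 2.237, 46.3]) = [0.006, 0.7, 2.237, 46.3]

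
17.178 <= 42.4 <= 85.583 True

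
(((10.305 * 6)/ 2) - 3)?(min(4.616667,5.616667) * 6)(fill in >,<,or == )>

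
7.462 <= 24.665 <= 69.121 True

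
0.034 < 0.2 True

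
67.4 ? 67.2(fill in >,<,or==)>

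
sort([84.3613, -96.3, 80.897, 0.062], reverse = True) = [84.3613, 80.897, 0.062, -96.3]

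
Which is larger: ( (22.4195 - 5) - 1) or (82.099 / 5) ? (82.099 / 5)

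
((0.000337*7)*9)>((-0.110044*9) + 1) True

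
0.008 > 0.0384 False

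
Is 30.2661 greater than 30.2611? Yes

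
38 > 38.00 False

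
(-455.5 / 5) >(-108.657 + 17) True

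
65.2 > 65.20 False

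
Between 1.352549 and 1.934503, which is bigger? 1.934503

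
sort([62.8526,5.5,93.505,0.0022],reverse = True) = [93.505,62.8526,5.5,0.0022]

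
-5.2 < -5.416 False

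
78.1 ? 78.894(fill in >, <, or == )<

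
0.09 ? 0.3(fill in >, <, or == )<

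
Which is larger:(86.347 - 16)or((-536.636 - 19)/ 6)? (86.347 - 16)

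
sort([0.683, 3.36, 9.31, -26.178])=[-26.178, 0.683, 3.36, 9.31]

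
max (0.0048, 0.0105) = 0.0105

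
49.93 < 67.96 True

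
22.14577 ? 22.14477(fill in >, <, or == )>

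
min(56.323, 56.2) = 56.2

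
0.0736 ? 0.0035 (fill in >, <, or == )>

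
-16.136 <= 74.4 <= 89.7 True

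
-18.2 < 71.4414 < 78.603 True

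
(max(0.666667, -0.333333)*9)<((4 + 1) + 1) False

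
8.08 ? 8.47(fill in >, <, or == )<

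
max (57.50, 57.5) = 57.5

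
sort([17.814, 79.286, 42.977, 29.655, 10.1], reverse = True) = [79.286, 42.977, 29.655, 17.814, 10.1]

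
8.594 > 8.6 False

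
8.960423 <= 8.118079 False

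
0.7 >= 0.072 True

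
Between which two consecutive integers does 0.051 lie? 0 and 1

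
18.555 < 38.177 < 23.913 False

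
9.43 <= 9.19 False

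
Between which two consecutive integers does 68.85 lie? 68 and 69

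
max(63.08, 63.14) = 63.14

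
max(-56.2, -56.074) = -56.074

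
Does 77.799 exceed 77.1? Yes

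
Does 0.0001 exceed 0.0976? No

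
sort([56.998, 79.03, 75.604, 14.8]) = [14.8, 56.998, 75.604, 79.03]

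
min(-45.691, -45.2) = -45.691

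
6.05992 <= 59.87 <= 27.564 False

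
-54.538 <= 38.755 True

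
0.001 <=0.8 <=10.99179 True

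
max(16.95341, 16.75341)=16.95341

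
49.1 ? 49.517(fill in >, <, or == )<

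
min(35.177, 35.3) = 35.177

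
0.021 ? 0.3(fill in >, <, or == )<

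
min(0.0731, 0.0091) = 0.0091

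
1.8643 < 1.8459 False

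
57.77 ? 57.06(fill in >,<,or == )>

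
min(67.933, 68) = 67.933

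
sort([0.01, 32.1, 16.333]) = [0.01, 16.333, 32.1]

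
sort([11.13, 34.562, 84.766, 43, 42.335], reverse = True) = [84.766, 43, 42.335, 34.562, 11.13]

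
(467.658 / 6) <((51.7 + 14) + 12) False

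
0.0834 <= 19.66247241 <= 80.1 True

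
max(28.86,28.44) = 28.86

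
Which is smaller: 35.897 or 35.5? 35.5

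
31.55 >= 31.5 True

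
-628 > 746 False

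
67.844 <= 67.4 False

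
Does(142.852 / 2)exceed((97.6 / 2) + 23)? No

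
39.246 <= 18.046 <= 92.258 False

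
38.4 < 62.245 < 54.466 False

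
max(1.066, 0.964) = 1.066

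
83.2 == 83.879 False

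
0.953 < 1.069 True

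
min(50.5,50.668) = 50.5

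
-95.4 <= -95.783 False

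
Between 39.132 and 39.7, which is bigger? 39.7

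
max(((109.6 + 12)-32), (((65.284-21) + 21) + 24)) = 89.6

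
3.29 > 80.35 False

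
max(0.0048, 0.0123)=0.0123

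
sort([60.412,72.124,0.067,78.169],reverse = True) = [78.169,72.124,60.412,0.067]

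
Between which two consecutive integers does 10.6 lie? 10 and 11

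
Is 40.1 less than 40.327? Yes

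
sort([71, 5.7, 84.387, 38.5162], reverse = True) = [84.387, 71, 38.5162, 5.7]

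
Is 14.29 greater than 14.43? No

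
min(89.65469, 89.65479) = 89.65469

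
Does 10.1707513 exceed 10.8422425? No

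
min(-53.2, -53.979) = -53.979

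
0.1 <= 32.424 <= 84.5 True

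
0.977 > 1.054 False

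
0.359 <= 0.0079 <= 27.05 False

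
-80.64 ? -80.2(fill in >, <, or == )<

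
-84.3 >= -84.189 False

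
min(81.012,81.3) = 81.012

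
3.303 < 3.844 True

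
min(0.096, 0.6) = 0.096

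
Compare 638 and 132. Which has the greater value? 638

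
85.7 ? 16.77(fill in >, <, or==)>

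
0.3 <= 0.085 False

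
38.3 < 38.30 False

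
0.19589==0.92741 False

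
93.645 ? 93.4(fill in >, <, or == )>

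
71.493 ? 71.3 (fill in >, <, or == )>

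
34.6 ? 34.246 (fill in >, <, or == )>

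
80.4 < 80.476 True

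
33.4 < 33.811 True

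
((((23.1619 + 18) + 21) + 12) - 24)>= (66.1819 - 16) False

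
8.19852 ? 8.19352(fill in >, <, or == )>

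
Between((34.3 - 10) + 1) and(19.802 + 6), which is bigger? (19.802 + 6)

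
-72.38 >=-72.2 False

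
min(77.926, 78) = 77.926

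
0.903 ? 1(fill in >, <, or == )<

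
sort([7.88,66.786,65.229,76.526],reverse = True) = [76.526,66.786,65.229,7.88]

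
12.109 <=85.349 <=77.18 False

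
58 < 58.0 False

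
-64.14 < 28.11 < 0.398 False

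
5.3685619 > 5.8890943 False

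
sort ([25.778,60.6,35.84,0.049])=[0.049,25.778,35.84,60.6]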